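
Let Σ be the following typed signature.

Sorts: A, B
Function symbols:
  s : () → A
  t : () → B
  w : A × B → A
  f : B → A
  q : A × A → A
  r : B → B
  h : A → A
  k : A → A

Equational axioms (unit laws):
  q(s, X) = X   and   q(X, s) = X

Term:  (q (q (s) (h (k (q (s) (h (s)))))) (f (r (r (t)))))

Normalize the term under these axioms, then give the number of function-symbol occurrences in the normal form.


size = 9

1. (q (q (s) (h (k (q (s) (h (s)))))) (f (r (r (t)))))  →  (q (h (k (q (s) (h (s))))) (f (r (r (t)))))
2. (q (h (k (q (s) (h (s))))) (f (r (r (t)))))  →  (q (h (k (h (s)))) (f (r (r (t)))))
normal form: (q (h (k (h (s)))) (f (r (r (t)))))


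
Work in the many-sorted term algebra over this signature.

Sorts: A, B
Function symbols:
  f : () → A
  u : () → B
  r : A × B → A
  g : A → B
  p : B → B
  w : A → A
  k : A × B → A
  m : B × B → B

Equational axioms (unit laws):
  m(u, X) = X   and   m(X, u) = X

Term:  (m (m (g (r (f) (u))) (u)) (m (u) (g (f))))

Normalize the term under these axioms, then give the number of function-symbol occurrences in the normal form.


1. (m (m (g (r (f) (u))) (u)) (m (u) (g (f))))  →  (m (g (r (f) (u))) (m (u) (g (f))))
2. (m (g (r (f) (u))) (m (u) (g (f))))  →  (m (g (r (f) (u))) (g (f)))
normal form: (m (g (r (f) (u))) (g (f)))

size = 7


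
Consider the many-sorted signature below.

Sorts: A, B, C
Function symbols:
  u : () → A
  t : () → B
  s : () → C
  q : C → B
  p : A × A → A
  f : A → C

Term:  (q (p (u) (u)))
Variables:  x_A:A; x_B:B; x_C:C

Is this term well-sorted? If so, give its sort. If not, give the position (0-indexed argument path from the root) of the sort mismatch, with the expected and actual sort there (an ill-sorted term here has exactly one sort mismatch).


ill-sorted at position [0]: expected C, got A

    (u) : A
    (u) : A
  (p (u) (u)) : A
(q (p (u) (u))) : ✗ arg 0 at [0] has sort A, expected C


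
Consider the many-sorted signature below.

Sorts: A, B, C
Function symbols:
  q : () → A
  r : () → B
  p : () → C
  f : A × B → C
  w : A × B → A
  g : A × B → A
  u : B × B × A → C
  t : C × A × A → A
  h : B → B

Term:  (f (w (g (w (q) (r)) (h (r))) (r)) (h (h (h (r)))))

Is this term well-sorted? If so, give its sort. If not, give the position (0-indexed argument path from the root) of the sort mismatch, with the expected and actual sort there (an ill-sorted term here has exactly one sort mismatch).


well-sorted; sort = C

        (q) : A
        (r) : B
      (w (q) (r)) : A
        (r) : B
      (h (r)) : B
    (g (w (q) (r)) (h (r))) : A
    (r) : B
  (w (g (w (q) (r)) (h (r))) (r)) : A
        (r) : B
      (h (r)) : B
    (h (h (r))) : B
  (h (h (h (r)))) : B
(f (w (g (w (q) (r)) (h (r))) (r)) (h (h (h (r))))) : C


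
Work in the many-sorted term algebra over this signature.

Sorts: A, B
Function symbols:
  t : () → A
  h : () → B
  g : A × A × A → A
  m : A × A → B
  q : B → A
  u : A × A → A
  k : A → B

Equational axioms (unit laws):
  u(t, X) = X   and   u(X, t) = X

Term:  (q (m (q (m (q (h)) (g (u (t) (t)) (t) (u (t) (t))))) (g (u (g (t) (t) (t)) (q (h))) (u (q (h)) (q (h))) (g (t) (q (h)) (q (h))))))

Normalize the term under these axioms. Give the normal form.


normal form = (q (m (q (m (q (h)) (g (t) (t) (t)))) (g (u (g (t) (t) (t)) (q (h))) (u (q (h)) (q (h))) (g (t) (q (h)) (q (h))))))

1. (q (m (q (m (q (h)) (g (u (t) (t)) (t) (u (t) (t))))) (g (u (g (t) (t) (t)) (q (h))) (u (q (h)) (q (h))) (g (t) (q (h)) (q (h))))))  →  (q (m (q (m (q (h)) (g (t) (t) (u (t) (t))))) (g (u (g (t) (t) (t)) (q (h))) (u (q (h)) (q (h))) (g (t) (q (h)) (q (h))))))
2. (q (m (q (m (q (h)) (g (t) (t) (u (t) (t))))) (g (u (g (t) (t) (t)) (q (h))) (u (q (h)) (q (h))) (g (t) (q (h)) (q (h))))))  →  (q (m (q (m (q (h)) (g (t) (t) (t)))) (g (u (g (t) (t) (t)) (q (h))) (u (q (h)) (q (h))) (g (t) (q (h)) (q (h))))))


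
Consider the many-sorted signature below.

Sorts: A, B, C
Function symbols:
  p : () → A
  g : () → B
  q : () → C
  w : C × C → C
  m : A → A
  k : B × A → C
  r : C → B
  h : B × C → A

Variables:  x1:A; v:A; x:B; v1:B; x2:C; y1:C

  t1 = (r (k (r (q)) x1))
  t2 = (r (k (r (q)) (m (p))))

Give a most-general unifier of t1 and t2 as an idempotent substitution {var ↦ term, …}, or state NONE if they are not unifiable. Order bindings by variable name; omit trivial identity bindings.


{x1 ↦ (m (p))}


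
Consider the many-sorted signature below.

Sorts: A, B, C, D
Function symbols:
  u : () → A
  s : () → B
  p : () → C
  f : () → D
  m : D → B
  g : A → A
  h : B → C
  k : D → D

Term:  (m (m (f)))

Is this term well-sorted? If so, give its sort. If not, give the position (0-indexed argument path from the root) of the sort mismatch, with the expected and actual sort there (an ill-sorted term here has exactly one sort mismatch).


    (f) : D
  (m (f)) : B
(m (m (f))) : ✗ arg 0 at [0] has sort B, expected D

ill-sorted at position [0]: expected D, got B


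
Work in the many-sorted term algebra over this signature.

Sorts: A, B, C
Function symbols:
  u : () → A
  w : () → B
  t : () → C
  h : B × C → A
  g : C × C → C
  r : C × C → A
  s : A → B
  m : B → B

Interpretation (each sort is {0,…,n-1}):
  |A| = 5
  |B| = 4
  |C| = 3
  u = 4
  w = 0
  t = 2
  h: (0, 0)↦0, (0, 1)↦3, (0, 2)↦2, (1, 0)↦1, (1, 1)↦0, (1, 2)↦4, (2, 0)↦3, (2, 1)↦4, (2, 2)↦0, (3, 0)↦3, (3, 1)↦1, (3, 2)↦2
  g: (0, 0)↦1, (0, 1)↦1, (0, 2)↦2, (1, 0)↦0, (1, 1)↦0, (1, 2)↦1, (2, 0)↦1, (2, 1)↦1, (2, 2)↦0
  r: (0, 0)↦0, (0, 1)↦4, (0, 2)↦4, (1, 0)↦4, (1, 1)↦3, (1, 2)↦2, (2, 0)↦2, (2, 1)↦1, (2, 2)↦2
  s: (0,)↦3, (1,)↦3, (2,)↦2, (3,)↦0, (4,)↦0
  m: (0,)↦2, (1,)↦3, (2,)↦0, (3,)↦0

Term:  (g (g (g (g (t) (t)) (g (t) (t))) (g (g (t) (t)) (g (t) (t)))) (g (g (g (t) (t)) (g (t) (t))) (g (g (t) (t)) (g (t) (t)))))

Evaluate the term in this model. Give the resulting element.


value = 1

  t = 2
  t = 2
  (g (t) (t)) = g(2, 2) = 0
  t = 2
  t = 2
  (g (t) (t)) = g(2, 2) = 0
  (g (g (t) (t)) (g (t) (t))) = g(0, 0) = 1
  t = 2
  t = 2
  (g (t) (t)) = g(2, 2) = 0
  t = 2
  t = 2
  (g (t) (t)) = g(2, 2) = 0
  (g (g (t) (t)) (g (t) (t))) = g(0, 0) = 1
  (g (g (g (t) (t)) (g (t) (t))) (g (g (t) (t)) (g (t) (t)))) = g(1, 1) = 0
  t = 2
  t = 2
  (g (t) (t)) = g(2, 2) = 0
  t = 2
  t = 2
  (g (t) (t)) = g(2, 2) = 0
  (g (g (t) (t)) (g (t) (t))) = g(0, 0) = 1
  t = 2
  t = 2
  (g (t) (t)) = g(2, 2) = 0
  t = 2
  t = 2
  (g (t) (t)) = g(2, 2) = 0
  (g (g (t) (t)) (g (t) (t))) = g(0, 0) = 1
  (g (g (g (t) (t)) (g (t) (t))) (g (g (t) (t)) (g (t) (t)))) = g(1, 1) = 0
  (g (g (g (g (t) (t)) (g (t) (t))) (g (g (t) (t)) (g (t) (t)))) (g (g (g (t) (t)) (g (t) (t))) (g (g (t) (t)) (g (t) (t))))) = g(0, 0) = 1


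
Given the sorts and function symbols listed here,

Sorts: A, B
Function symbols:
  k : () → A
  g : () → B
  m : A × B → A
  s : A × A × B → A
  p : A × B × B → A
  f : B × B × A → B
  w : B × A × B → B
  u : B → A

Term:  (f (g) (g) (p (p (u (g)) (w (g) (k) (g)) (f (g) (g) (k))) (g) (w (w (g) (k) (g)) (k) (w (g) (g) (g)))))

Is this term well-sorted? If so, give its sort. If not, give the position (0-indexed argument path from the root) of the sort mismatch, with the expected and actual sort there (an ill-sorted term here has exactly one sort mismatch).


ill-sorted at position [2, 2, 2, 1]: expected A, got B

  (g) : B
  (g) : B
        (g) : B
      (u (g)) : A
        (g) : B
        (k) : A
        (g) : B
      (w (g) (k) (g)) : B
        (g) : B
        (g) : B
        (k) : A
      (f (g) (g) (k)) : B
    (p (u (g)) (w (g) (k) (g)) (f (g) (g) (k))) : A
    (g) : B
        (g) : B
        (k) : A
        (g) : B
      (w (g) (k) (g)) : B
      (k) : A
        (g) : B
        (g) : B
        (g) : B
      (w (g) (g) (g)) : ✗ arg 1 at [2, 2, 2, 1] has sort B, expected A


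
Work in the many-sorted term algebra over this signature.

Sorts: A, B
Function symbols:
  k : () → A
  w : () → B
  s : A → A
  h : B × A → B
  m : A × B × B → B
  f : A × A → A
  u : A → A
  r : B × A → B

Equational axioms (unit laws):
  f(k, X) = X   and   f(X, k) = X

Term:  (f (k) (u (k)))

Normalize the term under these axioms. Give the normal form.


normal form = (u (k))

1. (f (k) (u (k)))  →  (u (k))


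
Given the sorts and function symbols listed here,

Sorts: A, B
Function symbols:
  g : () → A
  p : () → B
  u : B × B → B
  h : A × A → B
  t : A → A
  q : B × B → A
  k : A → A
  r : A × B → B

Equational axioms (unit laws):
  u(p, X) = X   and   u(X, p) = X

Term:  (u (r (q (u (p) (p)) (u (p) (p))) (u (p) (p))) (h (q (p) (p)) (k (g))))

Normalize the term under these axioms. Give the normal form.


normal form = (u (r (q (p) (p)) (p)) (h (q (p) (p)) (k (g))))

1. (u (r (q (u (p) (p)) (u (p) (p))) (u (p) (p))) (h (q (p) (p)) (k (g))))  →  (u (r (q (p) (u (p) (p))) (u (p) (p))) (h (q (p) (p)) (k (g))))
2. (u (r (q (p) (u (p) (p))) (u (p) (p))) (h (q (p) (p)) (k (g))))  →  (u (r (q (p) (p)) (u (p) (p))) (h (q (p) (p)) (k (g))))
3. (u (r (q (p) (p)) (u (p) (p))) (h (q (p) (p)) (k (g))))  →  (u (r (q (p) (p)) (p)) (h (q (p) (p)) (k (g))))


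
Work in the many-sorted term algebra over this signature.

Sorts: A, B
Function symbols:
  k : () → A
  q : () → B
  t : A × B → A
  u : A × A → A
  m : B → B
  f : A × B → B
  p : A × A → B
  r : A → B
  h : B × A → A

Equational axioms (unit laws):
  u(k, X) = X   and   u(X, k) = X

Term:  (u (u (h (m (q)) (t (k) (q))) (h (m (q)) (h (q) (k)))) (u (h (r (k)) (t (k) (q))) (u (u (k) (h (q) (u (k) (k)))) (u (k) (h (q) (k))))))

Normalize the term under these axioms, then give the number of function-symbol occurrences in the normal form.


1. (u (u (h (m (q)) (t (k) (q))) (h (m (q)) (h (q) (k)))) (u (h (r (k)) (t (k) (q))) (u (u (k) (h (q) (u (k) (k)))) (u (k) (h (q) (k))))))  →  (u (u (h (m (q)) (t (k) (q))) (h (m (q)) (h (q) (k)))) (u (h (r (k)) (t (k) (q))) (u (h (q) (u (k) (k))) (u (k) (h (q) (k))))))
2. (u (u (h (m (q)) (t (k) (q))) (h (m (q)) (h (q) (k)))) (u (h (r (k)) (t (k) (q))) (u (h (q) (u (k) (k))) (u (k) (h (q) (k))))))  →  (u (u (h (m (q)) (t (k) (q))) (h (m (q)) (h (q) (k)))) (u (h (r (k)) (t (k) (q))) (u (h (q) (k)) (u (k) (h (q) (k))))))
3. (u (u (h (m (q)) (t (k) (q))) (h (m (q)) (h (q) (k)))) (u (h (r (k)) (t (k) (q))) (u (h (q) (k)) (u (k) (h (q) (k))))))  →  (u (u (h (m (q)) (t (k) (q))) (h (m (q)) (h (q) (k)))) (u (h (r (k)) (t (k) (q))) (u (h (q) (k)) (h (q) (k)))))
normal form: (u (u (h (m (q)) (t (k) (q))) (h (m (q)) (h (q) (k)))) (u (h (r (k)) (t (k) (q))) (u (h (q) (k)) (h (q) (k)))))

size = 28


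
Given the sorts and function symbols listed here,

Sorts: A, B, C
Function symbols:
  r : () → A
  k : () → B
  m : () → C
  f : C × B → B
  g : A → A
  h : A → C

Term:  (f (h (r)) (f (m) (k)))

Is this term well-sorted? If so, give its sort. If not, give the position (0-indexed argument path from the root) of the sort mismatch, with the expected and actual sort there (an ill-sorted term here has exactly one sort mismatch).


well-sorted; sort = B

    (r) : A
  (h (r)) : C
    (m) : C
    (k) : B
  (f (m) (k)) : B
(f (h (r)) (f (m) (k))) : B


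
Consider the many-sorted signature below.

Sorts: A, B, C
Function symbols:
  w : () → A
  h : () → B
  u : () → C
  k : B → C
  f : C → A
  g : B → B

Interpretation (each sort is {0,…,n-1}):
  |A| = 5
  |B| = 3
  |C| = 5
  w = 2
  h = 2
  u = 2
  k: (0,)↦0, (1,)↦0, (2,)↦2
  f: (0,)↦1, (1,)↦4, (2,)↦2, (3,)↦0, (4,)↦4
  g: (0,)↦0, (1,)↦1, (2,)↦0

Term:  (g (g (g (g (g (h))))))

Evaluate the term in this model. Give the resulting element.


value = 0

  h = 2
  (g (h)) = g(2,) = 0
  (g (g (h))) = g(0,) = 0
  (g (g (g (h)))) = g(0,) = 0
  (g (g (g (g (h))))) = g(0,) = 0
  (g (g (g (g (g (h)))))) = g(0,) = 0


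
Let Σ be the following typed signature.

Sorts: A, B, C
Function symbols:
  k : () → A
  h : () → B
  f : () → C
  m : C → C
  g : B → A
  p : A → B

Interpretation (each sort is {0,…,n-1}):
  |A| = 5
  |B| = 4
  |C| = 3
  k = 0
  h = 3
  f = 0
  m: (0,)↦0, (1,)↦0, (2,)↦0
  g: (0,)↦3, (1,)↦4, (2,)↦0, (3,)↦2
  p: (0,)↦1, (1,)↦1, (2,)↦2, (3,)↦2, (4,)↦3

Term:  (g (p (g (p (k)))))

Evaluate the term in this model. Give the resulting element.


  k = 0
  (p (k)) = p(0,) = 1
  (g (p (k))) = g(1,) = 4
  (p (g (p (k)))) = p(4,) = 3
  (g (p (g (p (k))))) = g(3,) = 2

value = 2


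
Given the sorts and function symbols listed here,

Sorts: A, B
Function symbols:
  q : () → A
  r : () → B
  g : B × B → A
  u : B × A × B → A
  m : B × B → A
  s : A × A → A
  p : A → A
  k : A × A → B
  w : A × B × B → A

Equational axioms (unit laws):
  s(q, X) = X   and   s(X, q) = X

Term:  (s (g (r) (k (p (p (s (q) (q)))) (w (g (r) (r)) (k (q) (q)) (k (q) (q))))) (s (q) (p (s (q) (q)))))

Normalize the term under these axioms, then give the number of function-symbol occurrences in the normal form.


1. (s (g (r) (k (p (p (s (q) (q)))) (w (g (r) (r)) (k (q) (q)) (k (q) (q))))) (s (q) (p (s (q) (q)))))  →  (s (g (r) (k (p (p (q))) (w (g (r) (r)) (k (q) (q)) (k (q) (q))))) (s (q) (p (s (q) (q)))))
2. (s (g (r) (k (p (p (q))) (w (g (r) (r)) (k (q) (q)) (k (q) (q))))) (s (q) (p (s (q) (q)))))  →  (s (g (r) (k (p (p (q))) (w (g (r) (r)) (k (q) (q)) (k (q) (q))))) (p (s (q) (q))))
3. (s (g (r) (k (p (p (q))) (w (g (r) (r)) (k (q) (q)) (k (q) (q))))) (p (s (q) (q))))  →  (s (g (r) (k (p (p (q))) (w (g (r) (r)) (k (q) (q)) (k (q) (q))))) (p (q)))
normal form: (s (g (r) (k (p (p (q))) (w (g (r) (r)) (k (q) (q)) (k (q) (q))))) (p (q)))

size = 19


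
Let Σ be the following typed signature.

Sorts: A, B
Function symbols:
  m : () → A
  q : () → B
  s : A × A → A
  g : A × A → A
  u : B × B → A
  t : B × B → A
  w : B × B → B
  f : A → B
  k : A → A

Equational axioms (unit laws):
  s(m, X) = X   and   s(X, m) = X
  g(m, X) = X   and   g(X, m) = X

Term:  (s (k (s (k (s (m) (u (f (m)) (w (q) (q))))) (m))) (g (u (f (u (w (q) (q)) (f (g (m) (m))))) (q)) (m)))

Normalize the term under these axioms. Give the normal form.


normal form = (s (k (k (u (f (m)) (w (q) (q))))) (u (f (u (w (q) (q)) (f (m)))) (q)))

1. (s (k (s (k (s (m) (u (f (m)) (w (q) (q))))) (m))) (g (u (f (u (w (q) (q)) (f (g (m) (m))))) (q)) (m)))  →  (s (k (k (s (m) (u (f (m)) (w (q) (q)))))) (g (u (f (u (w (q) (q)) (f (g (m) (m))))) (q)) (m)))
2. (s (k (k (s (m) (u (f (m)) (w (q) (q)))))) (g (u (f (u (w (q) (q)) (f (g (m) (m))))) (q)) (m)))  →  (s (k (k (u (f (m)) (w (q) (q))))) (g (u (f (u (w (q) (q)) (f (g (m) (m))))) (q)) (m)))
3. (s (k (k (u (f (m)) (w (q) (q))))) (g (u (f (u (w (q) (q)) (f (g (m) (m))))) (q)) (m)))  →  (s (k (k (u (f (m)) (w (q) (q))))) (u (f (u (w (q) (q)) (f (g (m) (m))))) (q)))
4. (s (k (k (u (f (m)) (w (q) (q))))) (u (f (u (w (q) (q)) (f (g (m) (m))))) (q)))  →  (s (k (k (u (f (m)) (w (q) (q))))) (u (f (u (w (q) (q)) (f (m)))) (q)))


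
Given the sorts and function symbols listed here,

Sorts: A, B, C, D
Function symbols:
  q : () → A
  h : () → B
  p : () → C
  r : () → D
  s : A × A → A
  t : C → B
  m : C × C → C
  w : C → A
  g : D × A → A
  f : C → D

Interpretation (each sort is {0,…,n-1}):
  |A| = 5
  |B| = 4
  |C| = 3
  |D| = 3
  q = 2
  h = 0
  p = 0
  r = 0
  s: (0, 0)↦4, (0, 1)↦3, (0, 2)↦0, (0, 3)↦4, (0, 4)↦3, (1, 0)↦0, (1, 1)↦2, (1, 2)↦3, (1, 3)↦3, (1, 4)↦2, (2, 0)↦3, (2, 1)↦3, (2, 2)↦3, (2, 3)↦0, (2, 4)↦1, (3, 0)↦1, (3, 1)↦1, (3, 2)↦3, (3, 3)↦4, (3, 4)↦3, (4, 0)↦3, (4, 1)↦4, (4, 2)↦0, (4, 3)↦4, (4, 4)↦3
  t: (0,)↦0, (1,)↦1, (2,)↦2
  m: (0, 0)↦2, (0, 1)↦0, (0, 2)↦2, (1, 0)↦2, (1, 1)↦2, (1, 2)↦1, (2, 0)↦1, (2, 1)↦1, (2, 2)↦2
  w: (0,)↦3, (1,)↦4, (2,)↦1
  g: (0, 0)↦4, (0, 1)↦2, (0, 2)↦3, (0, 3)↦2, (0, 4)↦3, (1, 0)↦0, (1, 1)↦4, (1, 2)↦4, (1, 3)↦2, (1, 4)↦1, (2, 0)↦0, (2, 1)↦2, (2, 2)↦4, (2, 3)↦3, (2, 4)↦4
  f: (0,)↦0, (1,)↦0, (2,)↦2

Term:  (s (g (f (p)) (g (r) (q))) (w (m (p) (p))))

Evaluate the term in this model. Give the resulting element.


  p = 0
  (f (p)) = f(0,) = 0
  r = 0
  q = 2
  (g (r) (q)) = g(0, 2) = 3
  (g (f (p)) (g (r) (q))) = g(0, 3) = 2
  p = 0
  p = 0
  (m (p) (p)) = m(0, 0) = 2
  (w (m (p) (p))) = w(2,) = 1
  (s (g (f (p)) (g (r) (q))) (w (m (p) (p)))) = s(2, 1) = 3

value = 3


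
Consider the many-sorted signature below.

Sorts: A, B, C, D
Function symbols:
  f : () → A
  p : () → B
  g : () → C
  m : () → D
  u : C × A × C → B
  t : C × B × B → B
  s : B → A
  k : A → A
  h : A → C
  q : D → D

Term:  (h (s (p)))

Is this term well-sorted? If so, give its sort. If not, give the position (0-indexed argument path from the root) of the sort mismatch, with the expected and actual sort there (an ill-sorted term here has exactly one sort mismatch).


    (p) : B
  (s (p)) : A
(h (s (p))) : C

well-sorted; sort = C


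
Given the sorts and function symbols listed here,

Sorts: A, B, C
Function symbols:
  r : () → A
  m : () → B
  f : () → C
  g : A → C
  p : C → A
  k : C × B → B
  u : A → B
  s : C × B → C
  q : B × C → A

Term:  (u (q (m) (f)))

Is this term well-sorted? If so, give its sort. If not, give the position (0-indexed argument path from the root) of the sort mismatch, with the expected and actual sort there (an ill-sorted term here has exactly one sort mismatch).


    (m) : B
    (f) : C
  (q (m) (f)) : A
(u (q (m) (f))) : B

well-sorted; sort = B


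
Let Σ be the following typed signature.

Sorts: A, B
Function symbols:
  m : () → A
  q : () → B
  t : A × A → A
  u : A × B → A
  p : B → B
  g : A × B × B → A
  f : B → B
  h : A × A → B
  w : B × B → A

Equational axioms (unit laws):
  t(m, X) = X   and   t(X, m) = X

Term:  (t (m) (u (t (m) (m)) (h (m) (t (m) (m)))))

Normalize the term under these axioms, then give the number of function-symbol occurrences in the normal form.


size = 5

1. (t (m) (u (t (m) (m)) (h (m) (t (m) (m)))))  →  (u (t (m) (m)) (h (m) (t (m) (m))))
2. (u (t (m) (m)) (h (m) (t (m) (m))))  →  (u (m) (h (m) (t (m) (m))))
3. (u (m) (h (m) (t (m) (m))))  →  (u (m) (h (m) (m)))
normal form: (u (m) (h (m) (m)))


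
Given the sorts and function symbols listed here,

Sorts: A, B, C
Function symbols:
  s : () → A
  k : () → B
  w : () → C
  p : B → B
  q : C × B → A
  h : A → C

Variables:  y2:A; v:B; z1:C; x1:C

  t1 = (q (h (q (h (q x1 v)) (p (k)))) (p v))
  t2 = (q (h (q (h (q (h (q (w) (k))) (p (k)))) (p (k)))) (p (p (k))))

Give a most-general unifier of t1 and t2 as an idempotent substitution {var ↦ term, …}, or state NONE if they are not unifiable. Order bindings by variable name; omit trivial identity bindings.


{v ↦ (p (k)), x1 ↦ (h (q (w) (k)))}


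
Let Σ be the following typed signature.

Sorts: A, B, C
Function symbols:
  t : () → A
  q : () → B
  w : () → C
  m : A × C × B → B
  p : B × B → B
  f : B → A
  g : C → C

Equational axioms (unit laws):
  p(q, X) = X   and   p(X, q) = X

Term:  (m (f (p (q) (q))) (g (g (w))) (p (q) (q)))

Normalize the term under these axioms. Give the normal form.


1. (m (f (p (q) (q))) (g (g (w))) (p (q) (q)))  →  (m (f (q)) (g (g (w))) (p (q) (q)))
2. (m (f (q)) (g (g (w))) (p (q) (q)))  →  (m (f (q)) (g (g (w))) (q))

normal form = (m (f (q)) (g (g (w))) (q))


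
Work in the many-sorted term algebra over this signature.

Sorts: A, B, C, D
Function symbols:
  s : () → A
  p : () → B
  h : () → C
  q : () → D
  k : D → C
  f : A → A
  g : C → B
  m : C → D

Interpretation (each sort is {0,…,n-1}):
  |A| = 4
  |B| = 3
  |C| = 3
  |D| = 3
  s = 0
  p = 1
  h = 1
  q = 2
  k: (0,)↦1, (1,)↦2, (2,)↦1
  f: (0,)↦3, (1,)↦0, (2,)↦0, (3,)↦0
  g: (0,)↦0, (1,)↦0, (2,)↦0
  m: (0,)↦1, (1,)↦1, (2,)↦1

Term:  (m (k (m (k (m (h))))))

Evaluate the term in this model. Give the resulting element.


value = 1

  h = 1
  (m (h)) = m(1,) = 1
  (k (m (h))) = k(1,) = 2
  (m (k (m (h)))) = m(2,) = 1
  (k (m (k (m (h))))) = k(1,) = 2
  (m (k (m (k (m (h)))))) = m(2,) = 1


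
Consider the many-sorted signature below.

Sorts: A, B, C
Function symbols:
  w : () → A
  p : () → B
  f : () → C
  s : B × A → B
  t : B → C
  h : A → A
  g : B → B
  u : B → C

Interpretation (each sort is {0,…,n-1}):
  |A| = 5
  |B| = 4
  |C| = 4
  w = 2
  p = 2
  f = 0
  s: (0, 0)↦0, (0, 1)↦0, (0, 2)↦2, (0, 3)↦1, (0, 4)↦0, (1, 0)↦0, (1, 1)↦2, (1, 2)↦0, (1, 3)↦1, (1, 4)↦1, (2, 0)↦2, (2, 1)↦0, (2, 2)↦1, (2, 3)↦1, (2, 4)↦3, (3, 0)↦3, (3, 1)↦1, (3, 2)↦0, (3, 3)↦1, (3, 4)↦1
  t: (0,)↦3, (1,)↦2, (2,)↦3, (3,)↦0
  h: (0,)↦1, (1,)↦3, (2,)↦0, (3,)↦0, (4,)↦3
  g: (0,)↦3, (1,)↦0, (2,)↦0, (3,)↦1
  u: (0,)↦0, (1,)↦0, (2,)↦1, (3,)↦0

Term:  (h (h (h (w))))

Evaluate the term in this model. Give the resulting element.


value = 3

  w = 2
  (h (w)) = h(2,) = 0
  (h (h (w))) = h(0,) = 1
  (h (h (h (w)))) = h(1,) = 3


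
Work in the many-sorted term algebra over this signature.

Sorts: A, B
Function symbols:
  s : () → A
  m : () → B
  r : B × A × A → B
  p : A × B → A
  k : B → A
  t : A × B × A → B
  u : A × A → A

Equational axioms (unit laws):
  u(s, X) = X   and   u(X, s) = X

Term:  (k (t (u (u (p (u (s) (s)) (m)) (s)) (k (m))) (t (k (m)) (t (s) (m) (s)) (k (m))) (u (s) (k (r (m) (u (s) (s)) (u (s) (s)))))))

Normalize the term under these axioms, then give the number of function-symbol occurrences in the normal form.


size = 22

1. (k (t (u (u (p (u (s) (s)) (m)) (s)) (k (m))) (t (k (m)) (t (s) (m) (s)) (k (m))) (u (s) (k (r (m) (u (s) (s)) (u (s) (s)))))))  →  (k (t (u (p (u (s) (s)) (m)) (k (m))) (t (k (m)) (t (s) (m) (s)) (k (m))) (u (s) (k (r (m) (u (s) (s)) (u (s) (s)))))))
2. (k (t (u (p (u (s) (s)) (m)) (k (m))) (t (k (m)) (t (s) (m) (s)) (k (m))) (u (s) (k (r (m) (u (s) (s)) (u (s) (s)))))))  →  (k (t (u (p (s) (m)) (k (m))) (t (k (m)) (t (s) (m) (s)) (k (m))) (u (s) (k (r (m) (u (s) (s)) (u (s) (s)))))))
3. (k (t (u (p (s) (m)) (k (m))) (t (k (m)) (t (s) (m) (s)) (k (m))) (u (s) (k (r (m) (u (s) (s)) (u (s) (s)))))))  →  (k (t (u (p (s) (m)) (k (m))) (t (k (m)) (t (s) (m) (s)) (k (m))) (k (r (m) (u (s) (s)) (u (s) (s))))))
4. (k (t (u (p (s) (m)) (k (m))) (t (k (m)) (t (s) (m) (s)) (k (m))) (k (r (m) (u (s) (s)) (u (s) (s))))))  →  (k (t (u (p (s) (m)) (k (m))) (t (k (m)) (t (s) (m) (s)) (k (m))) (k (r (m) (s) (u (s) (s))))))
5. (k (t (u (p (s) (m)) (k (m))) (t (k (m)) (t (s) (m) (s)) (k (m))) (k (r (m) (s) (u (s) (s))))))  →  (k (t (u (p (s) (m)) (k (m))) (t (k (m)) (t (s) (m) (s)) (k (m))) (k (r (m) (s) (s)))))
normal form: (k (t (u (p (s) (m)) (k (m))) (t (k (m)) (t (s) (m) (s)) (k (m))) (k (r (m) (s) (s)))))


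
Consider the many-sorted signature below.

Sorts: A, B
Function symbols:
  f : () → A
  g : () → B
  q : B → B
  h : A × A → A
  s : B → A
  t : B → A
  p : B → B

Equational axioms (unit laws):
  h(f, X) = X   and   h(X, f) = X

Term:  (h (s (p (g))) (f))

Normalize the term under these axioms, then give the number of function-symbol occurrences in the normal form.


size = 3

1. (h (s (p (g))) (f))  →  (s (p (g)))
normal form: (s (p (g)))


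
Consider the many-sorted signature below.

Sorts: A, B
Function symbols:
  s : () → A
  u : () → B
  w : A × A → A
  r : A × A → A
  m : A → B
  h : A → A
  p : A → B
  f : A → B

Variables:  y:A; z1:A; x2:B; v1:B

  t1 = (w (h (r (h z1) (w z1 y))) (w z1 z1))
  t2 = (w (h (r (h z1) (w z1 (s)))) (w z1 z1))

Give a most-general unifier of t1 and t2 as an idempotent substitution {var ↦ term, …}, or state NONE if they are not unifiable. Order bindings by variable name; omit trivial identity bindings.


{y ↦ (s)}


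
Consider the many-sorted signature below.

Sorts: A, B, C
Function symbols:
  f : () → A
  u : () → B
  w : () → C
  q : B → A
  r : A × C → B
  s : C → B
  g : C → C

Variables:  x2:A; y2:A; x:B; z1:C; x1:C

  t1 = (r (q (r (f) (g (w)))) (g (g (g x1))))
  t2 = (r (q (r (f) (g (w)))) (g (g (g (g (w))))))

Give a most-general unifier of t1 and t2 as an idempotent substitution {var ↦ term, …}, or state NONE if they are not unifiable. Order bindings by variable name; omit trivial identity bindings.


{x1 ↦ (g (w))}


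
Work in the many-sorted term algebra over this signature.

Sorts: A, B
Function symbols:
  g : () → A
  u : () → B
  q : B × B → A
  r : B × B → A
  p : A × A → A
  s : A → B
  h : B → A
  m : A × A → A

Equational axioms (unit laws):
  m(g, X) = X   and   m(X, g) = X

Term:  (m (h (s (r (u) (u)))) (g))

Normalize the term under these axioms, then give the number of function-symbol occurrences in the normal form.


size = 5

1. (m (h (s (r (u) (u)))) (g))  →  (h (s (r (u) (u))))
normal form: (h (s (r (u) (u))))


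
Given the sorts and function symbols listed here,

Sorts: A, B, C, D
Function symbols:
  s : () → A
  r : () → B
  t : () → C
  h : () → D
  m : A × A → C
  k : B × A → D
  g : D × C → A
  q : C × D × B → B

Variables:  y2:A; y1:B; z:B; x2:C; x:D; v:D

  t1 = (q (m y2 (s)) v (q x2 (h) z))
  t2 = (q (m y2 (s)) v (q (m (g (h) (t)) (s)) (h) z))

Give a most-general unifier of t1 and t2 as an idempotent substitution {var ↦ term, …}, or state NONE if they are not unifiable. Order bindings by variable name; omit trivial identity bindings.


{x2 ↦ (m (g (h) (t)) (s))}


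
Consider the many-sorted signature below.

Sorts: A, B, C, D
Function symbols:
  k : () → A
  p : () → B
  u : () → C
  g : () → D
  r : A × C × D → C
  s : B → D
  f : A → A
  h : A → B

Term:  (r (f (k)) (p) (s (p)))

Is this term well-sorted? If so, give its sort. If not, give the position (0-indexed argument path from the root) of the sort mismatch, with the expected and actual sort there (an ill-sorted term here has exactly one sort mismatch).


    (k) : A
  (f (k)) : A
  (p) : B
    (p) : B
  (s (p)) : D
(r (f (k)) (p) (s (p))) : ✗ arg 1 at [1] has sort B, expected C

ill-sorted at position [1]: expected C, got B


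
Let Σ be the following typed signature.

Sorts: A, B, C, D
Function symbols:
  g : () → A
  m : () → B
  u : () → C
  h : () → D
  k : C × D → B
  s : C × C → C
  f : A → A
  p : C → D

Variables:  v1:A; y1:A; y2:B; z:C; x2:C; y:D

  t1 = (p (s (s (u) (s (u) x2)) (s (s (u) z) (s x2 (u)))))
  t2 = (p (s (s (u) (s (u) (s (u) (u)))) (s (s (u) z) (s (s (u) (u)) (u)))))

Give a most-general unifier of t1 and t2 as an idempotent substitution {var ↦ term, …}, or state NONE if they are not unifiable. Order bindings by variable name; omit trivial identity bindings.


{x2 ↦ (s (u) (u))}


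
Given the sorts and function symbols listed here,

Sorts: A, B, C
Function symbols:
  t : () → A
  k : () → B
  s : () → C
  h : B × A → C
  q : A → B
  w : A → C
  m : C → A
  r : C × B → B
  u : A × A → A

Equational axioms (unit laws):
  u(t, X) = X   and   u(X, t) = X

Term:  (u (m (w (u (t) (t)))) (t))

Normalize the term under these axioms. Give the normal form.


normal form = (m (w (t)))

1. (u (m (w (u (t) (t)))) (t))  →  (m (w (u (t) (t))))
2. (m (w (u (t) (t))))  →  (m (w (t)))


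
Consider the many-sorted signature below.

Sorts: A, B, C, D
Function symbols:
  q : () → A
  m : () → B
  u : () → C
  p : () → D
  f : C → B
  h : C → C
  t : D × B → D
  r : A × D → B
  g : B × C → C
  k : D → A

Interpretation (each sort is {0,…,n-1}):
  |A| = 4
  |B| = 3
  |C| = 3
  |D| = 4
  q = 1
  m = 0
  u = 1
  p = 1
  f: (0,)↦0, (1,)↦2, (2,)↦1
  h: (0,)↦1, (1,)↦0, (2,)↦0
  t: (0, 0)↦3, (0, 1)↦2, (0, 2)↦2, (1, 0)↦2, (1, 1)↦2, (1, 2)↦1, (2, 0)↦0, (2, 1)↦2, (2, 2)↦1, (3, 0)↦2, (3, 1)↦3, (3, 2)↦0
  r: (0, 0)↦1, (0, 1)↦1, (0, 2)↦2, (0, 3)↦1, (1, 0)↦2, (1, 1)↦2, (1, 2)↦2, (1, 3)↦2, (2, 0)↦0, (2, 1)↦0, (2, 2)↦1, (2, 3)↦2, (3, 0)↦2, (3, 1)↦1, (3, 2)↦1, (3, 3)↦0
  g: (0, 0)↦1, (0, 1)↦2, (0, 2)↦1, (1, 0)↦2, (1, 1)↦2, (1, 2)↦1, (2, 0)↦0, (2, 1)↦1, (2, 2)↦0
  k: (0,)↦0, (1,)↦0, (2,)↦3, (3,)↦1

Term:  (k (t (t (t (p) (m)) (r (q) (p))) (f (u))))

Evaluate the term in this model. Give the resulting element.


  p = 1
  m = 0
  (t (p) (m)) = t(1, 0) = 2
  q = 1
  p = 1
  (r (q) (p)) = r(1, 1) = 2
  (t (t (p) (m)) (r (q) (p))) = t(2, 2) = 1
  u = 1
  (f (u)) = f(1,) = 2
  (t (t (t (p) (m)) (r (q) (p))) (f (u))) = t(1, 2) = 1
  (k (t (t (t (p) (m)) (r (q) (p))) (f (u)))) = k(1,) = 0

value = 0


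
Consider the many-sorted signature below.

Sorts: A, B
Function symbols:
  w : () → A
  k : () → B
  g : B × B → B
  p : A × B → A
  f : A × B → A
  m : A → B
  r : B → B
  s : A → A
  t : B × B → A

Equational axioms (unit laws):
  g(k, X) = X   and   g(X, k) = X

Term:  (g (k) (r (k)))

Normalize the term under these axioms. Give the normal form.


1. (g (k) (r (k)))  →  (r (k))

normal form = (r (k))


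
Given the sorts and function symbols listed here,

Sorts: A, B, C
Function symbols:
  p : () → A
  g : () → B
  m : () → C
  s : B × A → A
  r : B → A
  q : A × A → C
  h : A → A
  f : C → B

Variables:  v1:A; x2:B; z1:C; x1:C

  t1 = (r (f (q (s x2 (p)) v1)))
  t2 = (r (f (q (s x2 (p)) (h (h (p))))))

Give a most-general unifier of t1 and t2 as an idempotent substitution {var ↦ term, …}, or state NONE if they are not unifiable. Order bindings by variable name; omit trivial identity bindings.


{v1 ↦ (h (h (p)))}


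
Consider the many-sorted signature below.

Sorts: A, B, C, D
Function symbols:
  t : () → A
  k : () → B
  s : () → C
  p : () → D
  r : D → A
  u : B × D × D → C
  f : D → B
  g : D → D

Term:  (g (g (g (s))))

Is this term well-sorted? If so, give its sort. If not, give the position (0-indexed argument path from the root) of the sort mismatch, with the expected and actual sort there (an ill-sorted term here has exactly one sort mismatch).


ill-sorted at position [0, 0, 0]: expected D, got C

      (s) : C
    (g (s)) : ✗ arg 0 at [0, 0, 0] has sort C, expected D


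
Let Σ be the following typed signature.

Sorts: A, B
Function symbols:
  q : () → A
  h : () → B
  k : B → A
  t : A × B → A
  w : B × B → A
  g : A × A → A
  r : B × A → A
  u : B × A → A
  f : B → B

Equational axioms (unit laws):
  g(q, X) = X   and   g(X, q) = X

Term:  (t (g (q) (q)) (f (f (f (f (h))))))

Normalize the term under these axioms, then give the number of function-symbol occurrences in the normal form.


size = 7

1. (t (g (q) (q)) (f (f (f (f (h))))))  →  (t (q) (f (f (f (f (h))))))
normal form: (t (q) (f (f (f (f (h))))))


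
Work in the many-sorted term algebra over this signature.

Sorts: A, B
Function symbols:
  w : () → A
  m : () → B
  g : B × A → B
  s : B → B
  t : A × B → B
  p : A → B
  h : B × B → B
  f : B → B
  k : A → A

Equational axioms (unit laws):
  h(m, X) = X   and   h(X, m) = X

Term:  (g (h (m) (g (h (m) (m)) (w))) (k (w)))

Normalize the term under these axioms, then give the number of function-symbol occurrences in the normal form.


1. (g (h (m) (g (h (m) (m)) (w))) (k (w)))  →  (g (g (h (m) (m)) (w)) (k (w)))
2. (g (g (h (m) (m)) (w)) (k (w)))  →  (g (g (m) (w)) (k (w)))
normal form: (g (g (m) (w)) (k (w)))

size = 6


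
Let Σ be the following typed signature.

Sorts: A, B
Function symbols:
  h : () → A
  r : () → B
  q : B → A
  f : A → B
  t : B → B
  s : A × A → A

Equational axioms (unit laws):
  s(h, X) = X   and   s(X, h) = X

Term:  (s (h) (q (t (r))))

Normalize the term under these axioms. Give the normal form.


normal form = (q (t (r)))

1. (s (h) (q (t (r))))  →  (q (t (r)))


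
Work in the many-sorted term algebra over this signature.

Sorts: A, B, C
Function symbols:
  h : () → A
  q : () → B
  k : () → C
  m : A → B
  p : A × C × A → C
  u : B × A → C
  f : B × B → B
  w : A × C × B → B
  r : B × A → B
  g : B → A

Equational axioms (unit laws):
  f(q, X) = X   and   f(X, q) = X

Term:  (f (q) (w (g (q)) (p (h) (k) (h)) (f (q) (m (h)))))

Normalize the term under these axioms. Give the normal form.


1. (f (q) (w (g (q)) (p (h) (k) (h)) (f (q) (m (h)))))  →  (w (g (q)) (p (h) (k) (h)) (f (q) (m (h))))
2. (w (g (q)) (p (h) (k) (h)) (f (q) (m (h))))  →  (w (g (q)) (p (h) (k) (h)) (m (h)))

normal form = (w (g (q)) (p (h) (k) (h)) (m (h)))


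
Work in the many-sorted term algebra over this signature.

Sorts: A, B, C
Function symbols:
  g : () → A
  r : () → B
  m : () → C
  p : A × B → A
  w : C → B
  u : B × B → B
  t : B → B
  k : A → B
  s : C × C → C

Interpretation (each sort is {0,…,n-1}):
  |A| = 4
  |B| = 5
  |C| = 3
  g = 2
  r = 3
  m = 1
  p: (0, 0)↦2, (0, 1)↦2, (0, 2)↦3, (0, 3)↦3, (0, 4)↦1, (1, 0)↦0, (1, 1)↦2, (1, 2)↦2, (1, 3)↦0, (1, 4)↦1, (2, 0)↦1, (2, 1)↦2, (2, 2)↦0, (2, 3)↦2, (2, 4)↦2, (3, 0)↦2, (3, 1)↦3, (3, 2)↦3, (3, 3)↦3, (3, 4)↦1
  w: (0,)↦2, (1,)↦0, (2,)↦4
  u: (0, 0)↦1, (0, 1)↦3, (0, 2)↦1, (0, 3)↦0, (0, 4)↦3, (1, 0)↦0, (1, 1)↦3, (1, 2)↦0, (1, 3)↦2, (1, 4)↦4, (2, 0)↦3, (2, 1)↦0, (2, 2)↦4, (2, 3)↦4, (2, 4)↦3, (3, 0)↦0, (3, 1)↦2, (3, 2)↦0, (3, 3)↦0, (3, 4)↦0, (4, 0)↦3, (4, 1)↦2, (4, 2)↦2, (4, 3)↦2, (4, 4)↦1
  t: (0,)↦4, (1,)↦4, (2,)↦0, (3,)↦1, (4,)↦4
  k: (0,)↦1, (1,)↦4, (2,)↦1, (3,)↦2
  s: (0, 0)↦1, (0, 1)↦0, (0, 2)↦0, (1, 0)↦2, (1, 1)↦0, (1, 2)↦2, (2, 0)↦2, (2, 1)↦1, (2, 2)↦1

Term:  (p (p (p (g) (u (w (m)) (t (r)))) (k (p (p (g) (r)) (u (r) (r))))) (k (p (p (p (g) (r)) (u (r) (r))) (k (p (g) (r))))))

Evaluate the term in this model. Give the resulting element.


value = 2

  g = 2
  m = 1
  (w (m)) = w(1,) = 0
  r = 3
  (t (r)) = t(3,) = 1
  (u (w (m)) (t (r))) = u(0, 1) = 3
  (p (g) (u (w (m)) (t (r)))) = p(2, 3) = 2
  g = 2
  r = 3
  (p (g) (r)) = p(2, 3) = 2
  r = 3
  r = 3
  (u (r) (r)) = u(3, 3) = 0
  (p (p (g) (r)) (u (r) (r))) = p(2, 0) = 1
  (k (p (p (g) (r)) (u (r) (r)))) = k(1,) = 4
  (p (p (g) (u (w (m)) (t (r)))) (k (p (p (g) (r)) (u (r) (r))))) = p(2, 4) = 2
  g = 2
  r = 3
  (p (g) (r)) = p(2, 3) = 2
  r = 3
  r = 3
  (u (r) (r)) = u(3, 3) = 0
  (p (p (g) (r)) (u (r) (r))) = p(2, 0) = 1
  g = 2
  r = 3
  (p (g) (r)) = p(2, 3) = 2
  (k (p (g) (r))) = k(2,) = 1
  (p (p (p (g) (r)) (u (r) (r))) (k (p (g) (r)))) = p(1, 1) = 2
  (k (p (p (p (g) (r)) (u (r) (r))) (k (p (g) (r))))) = k(2,) = 1
  (p (p (p (g) (u (w (m)) (t (r)))) (k (p (p (g) (r)) (u (r) (r))))) (k (p (p (p (g) (r)) (u (r) (r))) (k (p (g) (r)))))) = p(2, 1) = 2


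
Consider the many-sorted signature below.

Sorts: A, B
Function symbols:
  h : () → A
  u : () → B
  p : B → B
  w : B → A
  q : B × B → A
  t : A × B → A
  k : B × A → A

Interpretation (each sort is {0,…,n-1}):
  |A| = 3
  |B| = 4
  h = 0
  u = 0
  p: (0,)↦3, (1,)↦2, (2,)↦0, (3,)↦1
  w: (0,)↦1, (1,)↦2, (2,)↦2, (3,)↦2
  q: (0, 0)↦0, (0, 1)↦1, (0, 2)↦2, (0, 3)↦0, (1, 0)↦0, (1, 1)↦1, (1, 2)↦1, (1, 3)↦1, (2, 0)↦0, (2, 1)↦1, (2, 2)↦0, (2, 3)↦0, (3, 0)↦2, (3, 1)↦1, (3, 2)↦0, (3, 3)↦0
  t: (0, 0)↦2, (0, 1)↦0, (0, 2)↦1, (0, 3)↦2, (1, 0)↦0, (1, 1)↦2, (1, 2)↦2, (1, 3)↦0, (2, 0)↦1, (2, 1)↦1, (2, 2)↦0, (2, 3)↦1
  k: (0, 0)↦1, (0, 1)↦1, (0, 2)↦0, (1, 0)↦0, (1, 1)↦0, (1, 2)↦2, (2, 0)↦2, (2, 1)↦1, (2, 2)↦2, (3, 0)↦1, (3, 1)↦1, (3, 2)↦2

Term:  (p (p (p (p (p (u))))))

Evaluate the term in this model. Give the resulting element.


  u = 0
  (p (u)) = p(0,) = 3
  (p (p (u))) = p(3,) = 1
  (p (p (p (u)))) = p(1,) = 2
  (p (p (p (p (u))))) = p(2,) = 0
  (p (p (p (p (p (u)))))) = p(0,) = 3

value = 3


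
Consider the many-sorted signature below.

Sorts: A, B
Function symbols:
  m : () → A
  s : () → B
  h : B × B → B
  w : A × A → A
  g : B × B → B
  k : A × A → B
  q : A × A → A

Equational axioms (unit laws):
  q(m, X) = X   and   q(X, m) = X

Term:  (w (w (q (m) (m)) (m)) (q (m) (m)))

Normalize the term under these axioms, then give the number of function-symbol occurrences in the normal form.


1. (w (w (q (m) (m)) (m)) (q (m) (m)))  →  (w (w (m) (m)) (q (m) (m)))
2. (w (w (m) (m)) (q (m) (m)))  →  (w (w (m) (m)) (m))
normal form: (w (w (m) (m)) (m))

size = 5


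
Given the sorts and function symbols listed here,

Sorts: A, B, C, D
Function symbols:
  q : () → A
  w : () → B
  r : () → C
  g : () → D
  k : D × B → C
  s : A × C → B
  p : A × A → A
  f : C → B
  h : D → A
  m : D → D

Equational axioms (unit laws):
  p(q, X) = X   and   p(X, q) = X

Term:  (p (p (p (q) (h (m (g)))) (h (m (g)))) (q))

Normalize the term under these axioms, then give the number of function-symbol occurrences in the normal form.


size = 7

1. (p (p (p (q) (h (m (g)))) (h (m (g)))) (q))  →  (p (p (q) (h (m (g)))) (h (m (g))))
2. (p (p (q) (h (m (g)))) (h (m (g))))  →  (p (h (m (g))) (h (m (g))))
normal form: (p (h (m (g))) (h (m (g))))


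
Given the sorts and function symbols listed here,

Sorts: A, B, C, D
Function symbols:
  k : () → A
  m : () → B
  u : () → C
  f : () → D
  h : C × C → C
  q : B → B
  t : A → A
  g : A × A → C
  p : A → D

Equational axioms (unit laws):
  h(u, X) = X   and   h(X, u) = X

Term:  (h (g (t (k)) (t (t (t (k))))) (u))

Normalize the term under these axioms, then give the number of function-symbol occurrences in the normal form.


1. (h (g (t (k)) (t (t (t (k))))) (u))  →  (g (t (k)) (t (t (t (k)))))
normal form: (g (t (k)) (t (t (t (k)))))

size = 7


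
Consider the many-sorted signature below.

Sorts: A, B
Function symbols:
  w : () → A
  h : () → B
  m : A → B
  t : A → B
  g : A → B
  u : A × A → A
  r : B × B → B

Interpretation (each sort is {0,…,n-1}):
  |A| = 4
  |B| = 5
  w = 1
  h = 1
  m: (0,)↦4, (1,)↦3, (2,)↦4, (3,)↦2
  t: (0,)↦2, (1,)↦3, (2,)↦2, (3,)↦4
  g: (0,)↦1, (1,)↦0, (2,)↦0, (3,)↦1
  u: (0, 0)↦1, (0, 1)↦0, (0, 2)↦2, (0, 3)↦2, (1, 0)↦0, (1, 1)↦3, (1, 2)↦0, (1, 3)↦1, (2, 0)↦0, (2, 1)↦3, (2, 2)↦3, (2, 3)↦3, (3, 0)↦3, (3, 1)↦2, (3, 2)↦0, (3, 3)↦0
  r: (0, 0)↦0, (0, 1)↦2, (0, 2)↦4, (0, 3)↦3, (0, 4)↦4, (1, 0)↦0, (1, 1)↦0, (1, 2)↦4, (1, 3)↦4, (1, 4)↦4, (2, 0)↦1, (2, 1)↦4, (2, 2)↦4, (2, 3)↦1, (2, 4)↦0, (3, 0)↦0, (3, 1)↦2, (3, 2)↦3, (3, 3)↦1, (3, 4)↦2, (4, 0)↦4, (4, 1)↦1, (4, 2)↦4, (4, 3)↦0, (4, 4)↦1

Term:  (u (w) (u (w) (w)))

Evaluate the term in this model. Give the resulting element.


  w = 1
  w = 1
  w = 1
  (u (w) (w)) = u(1, 1) = 3
  (u (w) (u (w) (w))) = u(1, 3) = 1

value = 1


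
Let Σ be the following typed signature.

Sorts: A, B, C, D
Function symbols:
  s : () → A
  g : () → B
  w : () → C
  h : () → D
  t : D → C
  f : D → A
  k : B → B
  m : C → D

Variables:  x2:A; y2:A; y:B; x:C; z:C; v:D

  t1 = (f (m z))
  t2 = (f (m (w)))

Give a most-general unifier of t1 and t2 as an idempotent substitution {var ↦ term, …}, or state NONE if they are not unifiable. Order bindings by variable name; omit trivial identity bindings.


{z ↦ (w)}


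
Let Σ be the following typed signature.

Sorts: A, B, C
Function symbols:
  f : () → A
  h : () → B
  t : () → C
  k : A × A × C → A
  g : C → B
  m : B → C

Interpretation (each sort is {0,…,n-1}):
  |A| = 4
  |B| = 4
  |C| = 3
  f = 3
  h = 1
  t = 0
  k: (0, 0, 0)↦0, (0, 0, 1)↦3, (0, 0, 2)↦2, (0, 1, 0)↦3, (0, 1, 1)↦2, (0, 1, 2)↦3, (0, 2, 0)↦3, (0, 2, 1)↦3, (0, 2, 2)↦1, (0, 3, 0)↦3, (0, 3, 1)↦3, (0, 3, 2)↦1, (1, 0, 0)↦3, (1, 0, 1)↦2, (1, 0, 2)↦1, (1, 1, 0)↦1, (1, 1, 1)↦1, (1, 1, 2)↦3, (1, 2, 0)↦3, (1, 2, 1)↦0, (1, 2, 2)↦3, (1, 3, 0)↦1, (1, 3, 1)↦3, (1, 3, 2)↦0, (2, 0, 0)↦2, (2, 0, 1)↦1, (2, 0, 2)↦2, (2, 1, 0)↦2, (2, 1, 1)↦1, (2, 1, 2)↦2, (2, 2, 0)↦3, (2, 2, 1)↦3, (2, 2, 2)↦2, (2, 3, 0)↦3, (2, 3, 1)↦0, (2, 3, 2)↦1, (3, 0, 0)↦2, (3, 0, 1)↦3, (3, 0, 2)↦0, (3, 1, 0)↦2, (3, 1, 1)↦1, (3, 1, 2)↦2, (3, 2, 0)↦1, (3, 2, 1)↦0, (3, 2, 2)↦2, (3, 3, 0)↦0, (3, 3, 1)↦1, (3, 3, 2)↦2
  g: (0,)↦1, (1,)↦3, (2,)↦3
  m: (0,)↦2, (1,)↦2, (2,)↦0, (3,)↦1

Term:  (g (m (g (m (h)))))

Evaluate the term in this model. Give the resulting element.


value = 3

  h = 1
  (m (h)) = m(1,) = 2
  (g (m (h))) = g(2,) = 3
  (m (g (m (h)))) = m(3,) = 1
  (g (m (g (m (h))))) = g(1,) = 3
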